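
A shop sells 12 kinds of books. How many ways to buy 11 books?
C(11+12-1, 12-1) = C(22, 11) = 705432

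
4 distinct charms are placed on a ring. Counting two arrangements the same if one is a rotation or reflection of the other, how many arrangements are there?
(4-1)!/2 = 6/2 = 3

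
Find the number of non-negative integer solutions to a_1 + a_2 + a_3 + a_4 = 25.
C(25+4-1, 4-1) = C(28, 3) = 3276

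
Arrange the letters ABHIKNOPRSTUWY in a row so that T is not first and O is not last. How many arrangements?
By inclusion-exclusion: 14! - 2×(14-1)! + (14-2)! = 87178291200 - 12454041600 + 479001600 = 75203251200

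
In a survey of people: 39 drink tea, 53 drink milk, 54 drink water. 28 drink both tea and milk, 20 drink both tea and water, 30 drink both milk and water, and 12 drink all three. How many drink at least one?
|A∪B∪C| = 39+53+54-28-20-30+12 = 80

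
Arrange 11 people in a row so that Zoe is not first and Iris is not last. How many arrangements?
By inclusion-exclusion: 11! - 2×(11-1)! + (11-2)! = 39916800 - 7257600 + 362880 = 33022080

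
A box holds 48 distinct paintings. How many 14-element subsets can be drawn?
C(48,14) = 48!/(14!×34!) = 482320623240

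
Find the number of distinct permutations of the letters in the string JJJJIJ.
6! / (1! × 5!) = 6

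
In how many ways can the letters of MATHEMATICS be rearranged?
11! / (2! × 2! × 2! × 1! × 1! × 1! × 1! × 1!) = 4989600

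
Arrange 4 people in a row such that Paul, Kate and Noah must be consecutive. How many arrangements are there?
Treat the 3 as one block: (4-3+1)! × 3! = 2 × 6 = 12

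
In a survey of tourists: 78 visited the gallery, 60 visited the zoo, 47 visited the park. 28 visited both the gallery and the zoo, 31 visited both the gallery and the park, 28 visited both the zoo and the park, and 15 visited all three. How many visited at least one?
|A∪B∪C| = 78+60+47-28-31-28+15 = 113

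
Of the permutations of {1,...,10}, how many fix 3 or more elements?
Exactly j fixed points: C(10,j)·!(10-j); sum over j ≥ 3 (derangement numbers via !m = (m-1)·(!(m-1) + !(m-2)): !0..!7 = 1, 0, 1, 2, 9, 44, 265, 1854). Σ_{j=3}^{10} C(10,j)·!(10-j) = C(10,3)·!7 + C(10,4)·!6 + C(10,5)·!5 + C(10,6)·!4 + C(10,7)·!3 + C(10,8)·!2 + C(10,9)·!1 + C(10,10)·!0 = 120·1854 + 210·265 + 252·44 + 210·9 + 120·2 + 45·1 + 10·0 + 1·1 = 291394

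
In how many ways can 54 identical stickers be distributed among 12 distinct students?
C(54+12-1, 12-1) = C(65, 11) = 895068996640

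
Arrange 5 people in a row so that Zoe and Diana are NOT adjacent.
Total - adjacent = 5! - (5-1)!×2 = 120 - 48 = 72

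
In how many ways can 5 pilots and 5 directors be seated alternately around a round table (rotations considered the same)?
Fix one of the pilots: (5-1)! ways for the remaining pilots, × 5! ways for the directors = 24 × 120 = 2880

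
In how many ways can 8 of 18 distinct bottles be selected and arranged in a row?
P(18,8) = 18!/(18-8)! = 1764322560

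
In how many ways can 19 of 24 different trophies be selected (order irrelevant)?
C(24,19) = 24!/(19!×5!) = 42504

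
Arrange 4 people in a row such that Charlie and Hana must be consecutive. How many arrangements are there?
Treat the 2 as one block: (4-2+1)! × 2! = 6 × 2 = 12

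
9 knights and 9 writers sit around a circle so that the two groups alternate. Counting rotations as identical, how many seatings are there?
Fix one of the knights: (9-1)! ways for the remaining knights, × 9! ways for the writers = 40320 × 362880 = 14631321600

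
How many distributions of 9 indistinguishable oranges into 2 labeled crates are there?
C(9+2-1, 2-1) = C(10, 1) = 10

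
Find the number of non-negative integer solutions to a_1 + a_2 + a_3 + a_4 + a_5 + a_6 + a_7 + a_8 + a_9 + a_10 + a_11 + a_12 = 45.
C(45+12-1, 12-1) = C(56, 11) = 148902215280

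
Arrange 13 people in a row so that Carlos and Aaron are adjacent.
Treat as block: (13-1)! × 2! = 479001600 × 2 = 958003200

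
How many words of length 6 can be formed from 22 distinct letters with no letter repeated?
P(22,6) = 22!/(22-6)! = 53721360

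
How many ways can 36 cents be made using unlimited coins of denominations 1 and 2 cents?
Coefficient of x^36 in 1/(1-x^1) · 1/(1-x^2). Use j coins of 2 for j = 0..⌊36/2⌋ = 18, the rest in 1s: 18 + 1 = 19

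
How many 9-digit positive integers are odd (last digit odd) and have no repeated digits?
Last∈{1,3,5,7,9}. Last=0: 0. Last nonzero: 5×8×P(8,7) = 1612800. Total = 1612800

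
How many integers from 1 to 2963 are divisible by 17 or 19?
⌊2963/17⌋ + ⌊2963/19⌋ - ⌊2963/323⌋ = 174 + 155 - 9 = 320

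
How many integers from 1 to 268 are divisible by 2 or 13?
⌊268/2⌋ + ⌊268/13⌋ - ⌊268/26⌋ = 134 + 20 - 10 = 144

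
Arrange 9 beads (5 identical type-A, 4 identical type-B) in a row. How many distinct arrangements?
9! / (5! × 4!) = 126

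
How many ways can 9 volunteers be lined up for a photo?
9! = 362880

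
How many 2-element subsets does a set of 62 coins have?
C(62,2) = 62!/(2!×60!) = 1891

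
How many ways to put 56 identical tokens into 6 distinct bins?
C(56+6-1, 6-1) = C(61, 5) = 5949147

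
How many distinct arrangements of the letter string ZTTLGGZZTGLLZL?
14! / (3! × 4! × 3! × 4!) = 4204200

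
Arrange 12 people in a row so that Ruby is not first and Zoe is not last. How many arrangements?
By inclusion-exclusion: 12! - 2×(12-1)! + (12-2)! = 479001600 - 79833600 + 3628800 = 402796800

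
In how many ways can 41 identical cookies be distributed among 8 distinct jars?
C(41+8-1, 8-1) = C(48, 7) = 73629072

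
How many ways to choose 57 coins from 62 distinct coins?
C(62,57) = 62!/(57!×5!) = 6471002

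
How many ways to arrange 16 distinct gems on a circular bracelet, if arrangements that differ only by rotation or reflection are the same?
(16-1)!/2 = 1307674368000/2 = 653837184000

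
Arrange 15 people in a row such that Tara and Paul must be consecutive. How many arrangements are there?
Treat the 2 as one block: (15-2+1)! × 2! = 87178291200 × 2 = 174356582400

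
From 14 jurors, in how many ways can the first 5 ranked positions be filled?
P(14,5) = 14!/(14-5)! = 240240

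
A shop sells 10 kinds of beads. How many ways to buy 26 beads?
C(26+10-1, 10-1) = C(35, 9) = 70607460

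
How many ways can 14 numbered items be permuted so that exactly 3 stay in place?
Choose the 3 fixed points C(14,3) = 364, derange the rest: !11 = Σ_{j=0}^{11} (-1)^j·11!/j! = 39916800 - 39916800 + 19958400 - 6652800 + 1663200 - 332640 + 55440 - 7920 + 990 - 110 + 11 - 1 = 14684570. Product = 364 × 14684570 = 5345183480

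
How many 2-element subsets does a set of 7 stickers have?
C(7,2) = 7!/(2!×5!) = 21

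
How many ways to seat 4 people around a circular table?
Circular: fix one position, arrange the rest. (4-1)! = 6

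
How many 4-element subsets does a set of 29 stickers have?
C(29,4) = 29!/(4!×25!) = 23751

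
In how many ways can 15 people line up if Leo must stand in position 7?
Fix one position: (15-1)! = 87178291200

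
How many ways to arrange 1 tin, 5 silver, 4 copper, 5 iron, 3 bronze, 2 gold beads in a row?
20! / (1! × 5! × 4! × 5! × 3! × 2!) = 586637251200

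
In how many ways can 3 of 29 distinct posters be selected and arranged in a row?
P(29,3) = 29!/(29-3)! = 21924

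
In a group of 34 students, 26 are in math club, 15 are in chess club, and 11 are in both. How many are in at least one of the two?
|A∪B| = |A| + |B| - |A∩B| = 26 + 15 - 11 = 30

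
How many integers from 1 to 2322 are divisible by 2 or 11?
⌊2322/2⌋ + ⌊2322/11⌋ - ⌊2322/22⌋ = 1161 + 211 - 105 = 1267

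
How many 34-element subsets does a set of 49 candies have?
C(49,34) = 49!/(34!×15!) = 1575580702584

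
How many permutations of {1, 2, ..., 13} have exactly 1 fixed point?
Choose the 1 fixed point C(13,1) = 13, derange the rest: !12 = Σ_{j=0}^{12} (-1)^j·12!/j! = 479001600 - 479001600 + 239500800 - 79833600 + 19958400 - 3991680 + 665280 - 95040 + 11880 - 1320 + 132 - 12 + 1 = 176214841. Product = 13 × 176214841 = 2290792933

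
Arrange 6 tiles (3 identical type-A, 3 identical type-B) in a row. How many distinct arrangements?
6! / (3! × 3!) = 20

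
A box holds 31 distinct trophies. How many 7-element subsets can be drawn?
C(31,7) = 31!/(7!×24!) = 2629575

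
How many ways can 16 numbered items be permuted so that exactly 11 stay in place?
Choose the 11 fixed points C(16,11) = 4368, derange the rest: !5 = Σ_{j=0}^{5} (-1)^j·5!/j! = 120 - 120 + 60 - 20 + 5 - 1 = 44. Product = 4368 × 44 = 192192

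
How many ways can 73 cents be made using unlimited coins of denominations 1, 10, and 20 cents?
Coefficient of x^73 in 1/(1-x^1) · 1/(1-x^10) · 1/(1-x^20). Case on j = number of 20-cent coins (j = 0..3); remainder r = 73 - 20j is made from {1,10} in ⌊r/10⌋+1 ways. r = 73, 53, 33, 13 → 8 + 6 + 4 + 2 = 20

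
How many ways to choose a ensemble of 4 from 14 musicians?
C(14,4) = 14!/(4!×10!) = 1001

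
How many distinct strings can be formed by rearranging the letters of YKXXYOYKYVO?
11! / (2! × 2! × 1! × 2! × 4!) = 207900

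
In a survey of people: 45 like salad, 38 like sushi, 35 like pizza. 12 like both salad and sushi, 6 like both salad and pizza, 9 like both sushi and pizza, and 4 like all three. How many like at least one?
|A∪B∪C| = 45+38+35-12-6-9+4 = 95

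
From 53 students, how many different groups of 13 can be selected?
C(53,13) = 53!/(13!×40!) = 841392966470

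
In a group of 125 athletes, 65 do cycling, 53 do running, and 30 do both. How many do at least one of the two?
|A∪B| = |A| + |B| - |A∩B| = 65 + 53 - 30 = 88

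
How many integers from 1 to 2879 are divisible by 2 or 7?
⌊2879/2⌋ + ⌊2879/7⌋ - ⌊2879/14⌋ = 1439 + 411 - 205 = 1645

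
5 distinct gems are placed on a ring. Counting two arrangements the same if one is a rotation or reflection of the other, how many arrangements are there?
(5-1)!/2 = 24/2 = 12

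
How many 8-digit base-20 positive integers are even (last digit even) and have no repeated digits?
Last∈{0,2,4,6,8,10,12,14,16,18}. Last=0: 253955520. Last nonzero: 9×18×P(18,6) = 2165304960. Total = 2419260480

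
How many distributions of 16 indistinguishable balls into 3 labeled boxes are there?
C(16+3-1, 3-1) = C(18, 2) = 153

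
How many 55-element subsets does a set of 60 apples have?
C(60,55) = 60!/(55!×5!) = 5461512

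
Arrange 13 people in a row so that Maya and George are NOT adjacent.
Total - adjacent = 13! - (13-1)!×2 = 6227020800 - 958003200 = 5269017600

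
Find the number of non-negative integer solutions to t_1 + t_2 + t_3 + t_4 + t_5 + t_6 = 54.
C(54+6-1, 6-1) = C(59, 5) = 5006386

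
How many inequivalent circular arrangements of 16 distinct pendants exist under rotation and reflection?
(16-1)!/2 = 1307674368000/2 = 653837184000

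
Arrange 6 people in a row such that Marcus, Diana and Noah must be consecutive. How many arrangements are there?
Treat the 3 as one block: (6-3+1)! × 3! = 24 × 6 = 144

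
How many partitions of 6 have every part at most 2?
Let r_j(i) = number of partitions of i into parts ≤ j, for i = 0..6. r_1(i) = 1 for all i; r_j(i) = r_{j-1}(i) + r_j(i-j). Rows j = 2..2: ≤2: 1 1 2 2 3 3 4. r_2(6) = 4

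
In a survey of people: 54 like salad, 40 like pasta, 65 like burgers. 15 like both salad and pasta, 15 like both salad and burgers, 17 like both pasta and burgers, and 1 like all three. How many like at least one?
|A∪B∪C| = 54+40+65-15-15-17+1 = 113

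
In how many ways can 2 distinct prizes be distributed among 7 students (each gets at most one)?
P(7,2) = 7!/(7-2)! = 42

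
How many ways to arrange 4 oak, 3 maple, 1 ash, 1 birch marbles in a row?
9! / (4! × 3! × 1! × 1!) = 2520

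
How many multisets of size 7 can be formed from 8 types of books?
C(7+8-1, 8-1) = C(14, 7) = 3432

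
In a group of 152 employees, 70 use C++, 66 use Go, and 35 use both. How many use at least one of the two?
|A∪B| = |A| + |B| - |A∩B| = 70 + 66 - 35 = 101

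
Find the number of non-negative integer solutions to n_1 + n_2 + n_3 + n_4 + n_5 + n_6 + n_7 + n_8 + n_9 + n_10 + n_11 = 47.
C(47+11-1, 11-1) = C(57, 10) = 43183019880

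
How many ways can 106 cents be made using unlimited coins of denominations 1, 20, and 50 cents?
Coefficient of x^106 in 1/(1-x^1) · 1/(1-x^20) · 1/(1-x^50). Case on j = number of 50-cent coins (j = 0..2); remainder r = 106 - 50j is made from {1,20} in ⌊r/20⌋+1 ways. r = 106, 56, 6 → 6 + 3 + 1 = 10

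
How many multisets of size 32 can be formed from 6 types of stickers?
C(32+6-1, 6-1) = C(37, 5) = 435897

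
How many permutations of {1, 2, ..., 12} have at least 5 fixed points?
Exactly j fixed points: C(12,j)·!(12-j); sum over j ≥ 5 (derangement numbers via !m = (m-1)·(!(m-1) + !(m-2)): !0..!7 = 1, 0, 1, 2, 9, 44, 265, 1854). Σ_{j=5}^{12} C(12,j)·!(12-j) = C(12,5)·!7 + C(12,6)·!6 + C(12,7)·!5 + C(12,8)·!4 + C(12,9)·!3 + C(12,10)·!2 + C(12,11)·!1 + C(12,12)·!0 = 792·1854 + 924·265 + 792·44 + 495·9 + 220·2 + 66·1 + 12·0 + 1·1 = 1753038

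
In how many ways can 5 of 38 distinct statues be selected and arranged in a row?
P(38,5) = 38!/(38-5)! = 60233040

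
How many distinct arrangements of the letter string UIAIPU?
6! / (1! × 2! × 1! × 2!) = 180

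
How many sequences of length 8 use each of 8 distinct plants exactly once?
8! = 40320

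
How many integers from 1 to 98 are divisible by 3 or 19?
⌊98/3⌋ + ⌊98/19⌋ - ⌊98/57⌋ = 32 + 5 - 1 = 36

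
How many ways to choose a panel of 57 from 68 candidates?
C(68,57) = 68!/(57!×11!) = 1533058025824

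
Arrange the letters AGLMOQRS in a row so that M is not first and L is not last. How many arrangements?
By inclusion-exclusion: 8! - 2×(8-1)! + (8-2)! = 40320 - 10080 + 720 = 30960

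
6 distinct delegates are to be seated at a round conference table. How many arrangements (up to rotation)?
Circular: fix one position, arrange the rest. (6-1)! = 120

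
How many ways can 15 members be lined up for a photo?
15! = 1307674368000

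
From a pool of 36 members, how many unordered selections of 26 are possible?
C(36,26) = 36!/(26!×10!) = 254186856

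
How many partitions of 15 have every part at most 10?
Let r_j(i) = number of partitions of i into parts ≤ j, for i = 0..15. r_1(i) = 1 for all i; r_j(i) = r_{j-1}(i) + r_j(i-j). Rows j = 2..10: ≤2: 1 1 2 2 3 3 4 4 5 5 6 6 7 7 8 8; ≤3: 1 1 2 3 4 5 7 8 10 12 14 16 19 21 24 27; ≤4: 1 1 2 3 5 6 9 11 15 18 23 27 34 39 47 54; ≤5: 1 1 2 3 5 7 10 13 18 23 30 37 47 57 70 84; ≤6: 1 1 2 3 5 7 11 14 20 26 35 44 58 71 90 110; ≤7: 1 1 2 3 5 7 11 15 21 28 38 49 65 82 105 131; ≤8: 1 1 2 3 5 7 11 15 22 29 40 52 70 89 116 146; ≤9: 1 1 2 3 5 7 11 15 22 30 41 54 73 94 123 157; ≤10: 1 1 2 3 5 7 11 15 22 30 42 55 75 97 128 164. r_10(15) = 164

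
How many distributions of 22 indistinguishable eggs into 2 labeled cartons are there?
C(22+2-1, 2-1) = C(23, 1) = 23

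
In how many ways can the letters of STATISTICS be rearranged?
10! / (3! × 3! × 1! × 2! × 1!) = 50400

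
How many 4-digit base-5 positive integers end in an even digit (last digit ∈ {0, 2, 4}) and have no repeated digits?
Last∈{0,2,4}. Last=0: 24. Last nonzero: 2×3×P(3,2) = 36. Total = 60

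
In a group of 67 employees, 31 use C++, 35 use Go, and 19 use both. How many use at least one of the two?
|A∪B| = |A| + |B| - |A∩B| = 31 + 35 - 19 = 47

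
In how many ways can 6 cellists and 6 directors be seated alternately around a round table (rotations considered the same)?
Fix one of the cellists: (6-1)! ways for the remaining cellists, × 6! ways for the directors = 120 × 720 = 86400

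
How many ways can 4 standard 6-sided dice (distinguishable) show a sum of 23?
Coefficient of x^23 in (x + x² + ... + x^6)^4. By inclusion-exclusion on dice exceeding 6: Σ_j (-1)^j C(4,j)·C(23-1-6j, 3) = C(4,0)·C(22,3) - C(4,1)·C(16,3) + C(4,2)·C(10,3) - C(4,3)·C(4,3) = 1·1540 - 4·560 + 6·120 - 4·4 = 4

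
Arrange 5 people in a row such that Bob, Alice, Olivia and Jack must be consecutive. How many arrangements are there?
Treat the 4 as one block: (5-4+1)! × 4! = 2 × 24 = 48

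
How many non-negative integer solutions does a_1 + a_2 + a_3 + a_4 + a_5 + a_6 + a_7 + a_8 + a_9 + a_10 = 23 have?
C(23+10-1, 10-1) = C(32, 9) = 28048800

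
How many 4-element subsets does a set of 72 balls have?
C(72,4) = 72!/(4!×68!) = 1028790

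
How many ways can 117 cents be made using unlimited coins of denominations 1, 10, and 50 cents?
Coefficient of x^117 in 1/(1-x^1) · 1/(1-x^10) · 1/(1-x^50). Case on j = number of 50-cent coins (j = 0..2); remainder r = 117 - 50j is made from {1,10} in ⌊r/10⌋+1 ways. r = 117, 67, 17 → 12 + 7 + 2 = 21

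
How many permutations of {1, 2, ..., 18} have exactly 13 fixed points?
Choose the 13 fixed points C(18,13) = 8568, derange the rest: !5 = Σ_{j=0}^{5} (-1)^j·5!/j! = 120 - 120 + 60 - 20 + 5 - 1 = 44. Product = 8568 × 44 = 376992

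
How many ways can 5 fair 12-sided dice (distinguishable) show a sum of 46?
Coefficient of x^46 in (x + x² + ... + x^12)^5. By inclusion-exclusion on dice exceeding 12: Σ_j (-1)^j C(5,j)·C(46-1-12j, 4) = C(5,0)·C(45,4) - C(5,1)·C(33,4) + C(5,2)·C(21,4) - C(5,3)·C(9,4) = 1·148995 - 5·40920 + 10·5985 - 10·126 = 2985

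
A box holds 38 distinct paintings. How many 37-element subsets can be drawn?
C(38,37) = 38!/(37!×1!) = 38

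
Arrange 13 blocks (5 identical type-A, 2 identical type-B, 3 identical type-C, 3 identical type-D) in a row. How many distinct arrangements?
13! / (5! × 2! × 3! × 3!) = 720720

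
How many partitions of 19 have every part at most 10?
Let r_j(i) = number of partitions of i into parts ≤ j, for i = 0..19. r_1(i) = 1 for all i; r_j(i) = r_{j-1}(i) + r_j(i-j). Rows j = 2..10: ≤2: 1 1 2 2 3 3 4 4 5 5 6 6 7 7 8 8 9 9 10 10; ≤3: 1 1 2 3 4 5 7 8 10 12 14 16 19 21 24 27 30 33 37 40; ≤4: 1 1 2 3 5 6 9 11 15 18 23 27 34 39 47 54 64 72 84 94; ≤5: 1 1 2 3 5 7 10 13 18 23 30 37 47 57 70 84 101 119 141 164; ≤6: 1 1 2 3 5 7 11 14 20 26 35 44 58 71 90 110 136 163 199 235; ≤7: 1 1 2 3 5 7 11 15 21 28 38 49 65 82 105 131 164 201 248 300; ≤8: 1 1 2 3 5 7 11 15 22 29 40 52 70 89 116 146 186 230 288 352; ≤9: 1 1 2 3 5 7 11 15 22 30 41 54 73 94 123 157 201 252 318 393; ≤10: 1 1 2 3 5 7 11 15 22 30 42 55 75 97 128 164 212 267 340 423. r_10(19) = 423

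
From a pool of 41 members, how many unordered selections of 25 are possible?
C(41,25) = 41!/(25!×16!) = 103077446706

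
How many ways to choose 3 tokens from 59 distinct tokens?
C(59,3) = 59!/(3!×56!) = 32509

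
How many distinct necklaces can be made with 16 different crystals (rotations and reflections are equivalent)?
(16-1)!/2 = 1307674368000/2 = 653837184000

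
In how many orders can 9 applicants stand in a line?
9! = 362880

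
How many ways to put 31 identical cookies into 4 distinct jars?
C(31+4-1, 4-1) = C(34, 3) = 5984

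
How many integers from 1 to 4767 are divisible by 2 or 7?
⌊4767/2⌋ + ⌊4767/7⌋ - ⌊4767/14⌋ = 2383 + 681 - 340 = 2724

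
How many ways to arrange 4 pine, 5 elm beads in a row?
9! / (4! × 5!) = 126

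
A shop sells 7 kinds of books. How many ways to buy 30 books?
C(30+7-1, 7-1) = C(36, 6) = 1947792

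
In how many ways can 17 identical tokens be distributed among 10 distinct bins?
C(17+10-1, 10-1) = C(26, 9) = 3124550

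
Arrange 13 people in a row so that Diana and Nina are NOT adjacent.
Total - adjacent = 13! - (13-1)!×2 = 6227020800 - 958003200 = 5269017600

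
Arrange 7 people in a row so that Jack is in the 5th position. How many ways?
Fix one position: (7-1)! = 720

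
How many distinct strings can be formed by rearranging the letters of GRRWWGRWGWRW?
12! / (3! × 5! × 4!) = 27720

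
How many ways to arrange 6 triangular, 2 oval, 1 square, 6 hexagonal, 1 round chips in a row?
16! / (6! × 2! × 1! × 6! × 1!) = 20180160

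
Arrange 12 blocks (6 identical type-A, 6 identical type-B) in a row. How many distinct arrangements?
12! / (6! × 6!) = 924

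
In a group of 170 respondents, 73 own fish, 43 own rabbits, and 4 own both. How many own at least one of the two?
|A∪B| = |A| + |B| - |A∩B| = 73 + 43 - 4 = 112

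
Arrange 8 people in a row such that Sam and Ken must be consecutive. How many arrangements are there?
Treat the 2 as one block: (8-2+1)! × 2! = 5040 × 2 = 10080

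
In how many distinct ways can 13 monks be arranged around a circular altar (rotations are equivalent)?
Circular: fix one position, arrange the rest. (13-1)! = 479001600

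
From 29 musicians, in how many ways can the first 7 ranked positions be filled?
P(29,7) = 29!/(29-7)! = 7866331200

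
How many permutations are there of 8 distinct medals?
8! = 40320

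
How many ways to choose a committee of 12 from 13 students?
C(13,12) = 13!/(12!×1!) = 13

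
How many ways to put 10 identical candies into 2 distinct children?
C(10+2-1, 2-1) = C(11, 1) = 11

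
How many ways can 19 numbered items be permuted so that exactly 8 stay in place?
Choose the 8 fixed points C(19,8) = 75582, derange the rest: !11 = Σ_{j=0}^{11} (-1)^j·11!/j! = 39916800 - 39916800 + 19958400 - 6652800 + 1663200 - 332640 + 55440 - 7920 + 990 - 110 + 11 - 1 = 14684570. Product = 75582 × 14684570 = 1109889169740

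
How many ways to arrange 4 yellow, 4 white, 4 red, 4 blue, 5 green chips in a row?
21! / (4! × 4! × 4! × 4! × 5!) = 1283268987000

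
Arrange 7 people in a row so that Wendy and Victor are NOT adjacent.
Total - adjacent = 7! - (7-1)!×2 = 5040 - 1440 = 3600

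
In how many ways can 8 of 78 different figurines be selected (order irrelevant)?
C(78,8) = 78!/(8!×70!) = 23446881315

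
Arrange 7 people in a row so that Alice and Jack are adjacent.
Treat as block: (7-1)! × 2! = 720 × 2 = 1440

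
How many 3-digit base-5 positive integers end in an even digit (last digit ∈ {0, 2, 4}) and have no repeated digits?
Last∈{0,2,4}. Last=0: 12. Last nonzero: 2×3×P(3,1) = 18. Total = 30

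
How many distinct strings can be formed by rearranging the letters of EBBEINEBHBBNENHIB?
17! / (2! × 6! × 4! × 3! × 2!) = 857656800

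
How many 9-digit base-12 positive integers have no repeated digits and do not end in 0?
Last digit: 11 nonzero choices. First digit: 10 (nonzero, ≠last). Middle 7: P(10,7) = 604800. Total = 66528000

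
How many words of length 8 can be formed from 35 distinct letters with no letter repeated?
P(35,8) = 35!/(35-8)! = 948964262400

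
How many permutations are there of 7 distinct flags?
7! = 5040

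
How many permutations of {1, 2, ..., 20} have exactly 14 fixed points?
Choose the 14 fixed points C(20,14) = 38760, derange the rest: !6 = Σ_{j=0}^{6} (-1)^j·6!/j! = 720 - 720 + 360 - 120 + 30 - 6 + 1 = 265. Product = 38760 × 265 = 10271400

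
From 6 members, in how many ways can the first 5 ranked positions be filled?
P(6,5) = 6!/(6-5)! = 720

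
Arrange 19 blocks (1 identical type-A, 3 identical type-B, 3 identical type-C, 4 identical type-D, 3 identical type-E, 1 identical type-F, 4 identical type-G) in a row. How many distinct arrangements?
19! / (1! × 3! × 3! × 4! × 3! × 1! × 4!) = 977728752000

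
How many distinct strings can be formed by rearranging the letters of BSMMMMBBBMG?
11! / (1! × 5! × 1! × 4!) = 13860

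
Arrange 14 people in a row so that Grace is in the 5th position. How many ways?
Fix one position: (14-1)! = 6227020800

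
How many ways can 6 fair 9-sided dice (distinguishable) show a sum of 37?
Coefficient of x^37 in (x + x² + ... + x^9)^6. By inclusion-exclusion on dice exceeding 9: Σ_j (-1)^j C(6,j)·C(37-1-9j, 5) = C(6,0)·C(36,5) - C(6,1)·C(27,5) + C(6,2)·C(18,5) - C(6,3)·C(9,5) = 1·376992 - 6·80730 + 15·8568 - 20·126 = 18612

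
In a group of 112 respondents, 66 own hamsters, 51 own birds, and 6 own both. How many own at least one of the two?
|A∪B| = |A| + |B| - |A∩B| = 66 + 51 - 6 = 111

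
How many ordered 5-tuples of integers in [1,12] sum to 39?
Coefficient of x^39 in (x + x² + ... + x^12)^5. By inclusion-exclusion on dice exceeding 12: Σ_j (-1)^j C(5,j)·C(39-1-12j, 4) = C(5,0)·C(38,4) - C(5,1)·C(26,4) + C(5,2)·C(14,4) = 1·73815 - 5·14950 + 10·1001 = 9075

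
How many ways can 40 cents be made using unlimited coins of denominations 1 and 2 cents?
Coefficient of x^40 in 1/(1-x^1) · 1/(1-x^2). Use j coins of 2 for j = 0..⌊40/2⌋ = 20, the rest in 1s: 20 + 1 = 21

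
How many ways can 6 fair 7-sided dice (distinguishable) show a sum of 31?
Coefficient of x^31 in (x + x² + ... + x^7)^6. By inclusion-exclusion on dice exceeding 7: Σ_j (-1)^j C(6,j)·C(31-1-7j, 5) = C(6,0)·C(30,5) - C(6,1)·C(23,5) + C(6,2)·C(16,5) - C(6,3)·C(9,5) = 1·142506 - 6·33649 + 15·4368 - 20·126 = 3612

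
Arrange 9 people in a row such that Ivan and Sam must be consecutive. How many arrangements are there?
Treat the 2 as one block: (9-2+1)! × 2! = 40320 × 2 = 80640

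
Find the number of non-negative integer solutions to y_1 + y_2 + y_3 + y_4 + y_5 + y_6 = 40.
C(40+6-1, 6-1) = C(45, 5) = 1221759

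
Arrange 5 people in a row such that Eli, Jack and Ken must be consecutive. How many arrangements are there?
Treat the 3 as one block: (5-3+1)! × 3! = 6 × 6 = 36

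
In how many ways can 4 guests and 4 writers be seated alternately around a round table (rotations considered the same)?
Fix one of the guests: (4-1)! ways for the remaining guests, × 4! ways for the writers = 6 × 24 = 144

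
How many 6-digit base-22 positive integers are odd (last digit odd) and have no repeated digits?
Last∈{1,3,5,7,9,11,13,15,17,19,21}. Last=0: 0. Last nonzero: 11×20×P(20,4) = 25581600. Total = 25581600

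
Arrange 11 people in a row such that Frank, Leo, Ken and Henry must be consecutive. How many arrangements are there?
Treat the 4 as one block: (11-4+1)! × 4! = 40320 × 24 = 967680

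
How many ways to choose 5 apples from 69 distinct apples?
C(69,5) = 69!/(5!×64!) = 11238513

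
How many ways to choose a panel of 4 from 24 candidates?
C(24,4) = 24!/(4!×20!) = 10626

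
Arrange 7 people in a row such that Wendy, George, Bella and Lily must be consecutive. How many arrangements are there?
Treat the 4 as one block: (7-4+1)! × 4! = 24 × 24 = 576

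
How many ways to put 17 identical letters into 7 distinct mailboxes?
C(17+7-1, 7-1) = C(23, 6) = 100947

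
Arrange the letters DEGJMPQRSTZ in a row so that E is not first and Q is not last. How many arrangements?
By inclusion-exclusion: 11! - 2×(11-1)! + (11-2)! = 39916800 - 7257600 + 362880 = 33022080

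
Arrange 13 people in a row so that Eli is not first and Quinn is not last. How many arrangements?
By inclusion-exclusion: 13! - 2×(13-1)! + (13-2)! = 6227020800 - 958003200 + 39916800 = 5308934400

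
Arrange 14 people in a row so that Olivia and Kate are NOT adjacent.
Total - adjacent = 14! - (14-1)!×2 = 87178291200 - 12454041600 = 74724249600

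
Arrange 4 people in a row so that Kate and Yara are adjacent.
Treat as block: (4-1)! × 2! = 6 × 2 = 12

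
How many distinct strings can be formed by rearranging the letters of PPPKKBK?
7! / (1! × 3! × 3!) = 140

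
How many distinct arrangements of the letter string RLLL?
4! / (3! × 1!) = 4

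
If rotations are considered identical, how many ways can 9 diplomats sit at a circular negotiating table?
Circular: fix one position, arrange the rest. (9-1)! = 40320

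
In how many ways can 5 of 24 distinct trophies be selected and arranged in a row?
P(24,5) = 24!/(24-5)! = 5100480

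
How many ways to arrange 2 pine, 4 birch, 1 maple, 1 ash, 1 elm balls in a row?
9! / (2! × 4! × 1! × 1! × 1!) = 7560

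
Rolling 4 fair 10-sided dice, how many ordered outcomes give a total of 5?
Coefficient of x^5 in (x + x² + ... + x^10)^4. By inclusion-exclusion on dice exceeding 10: Σ_j (-1)^j C(4,j)·C(5-1-10j, 3) = C(4,0)·C(4,3) = 1·4 = 4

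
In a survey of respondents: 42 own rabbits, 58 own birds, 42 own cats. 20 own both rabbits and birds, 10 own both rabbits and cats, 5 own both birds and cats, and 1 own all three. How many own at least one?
|A∪B∪C| = 42+58+42-20-10-5+1 = 108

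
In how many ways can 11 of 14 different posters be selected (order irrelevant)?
C(14,11) = 14!/(11!×3!) = 364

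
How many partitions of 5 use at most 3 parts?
By conjugation, equals partitions of 5 into parts ≤ 3. Let r_j(i) = number of partitions of i into parts ≤ j, for i = 0..5. r_1(i) = 1 for all i; r_j(i) = r_{j-1}(i) + r_j(i-j). Rows j = 2..3: ≤2: 1 1 2 2 3 3; ≤3: 1 1 2 3 4 5. r_3(5) = 5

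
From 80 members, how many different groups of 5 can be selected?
C(80,5) = 80!/(5!×75!) = 24040016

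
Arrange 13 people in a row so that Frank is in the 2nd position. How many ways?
Fix one position: (13-1)! = 479001600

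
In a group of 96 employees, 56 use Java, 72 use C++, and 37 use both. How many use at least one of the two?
|A∪B| = |A| + |B| - |A∩B| = 56 + 72 - 37 = 91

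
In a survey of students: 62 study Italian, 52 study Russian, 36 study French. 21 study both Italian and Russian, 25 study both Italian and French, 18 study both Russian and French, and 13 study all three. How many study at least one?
|A∪B∪C| = 62+52+36-21-25-18+13 = 99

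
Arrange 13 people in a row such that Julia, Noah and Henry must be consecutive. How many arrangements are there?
Treat the 3 as one block: (13-3+1)! × 3! = 39916800 × 6 = 239500800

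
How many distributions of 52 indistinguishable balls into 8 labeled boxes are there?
C(52+8-1, 8-1) = C(59, 7) = 341149446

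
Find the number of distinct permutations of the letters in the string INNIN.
5! / (2! × 3!) = 10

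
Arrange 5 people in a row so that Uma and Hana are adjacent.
Treat as block: (5-1)! × 2! = 24 × 2 = 48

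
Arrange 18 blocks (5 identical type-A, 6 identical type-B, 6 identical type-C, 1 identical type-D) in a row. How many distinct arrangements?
18! / (5! × 6! × 6! × 1!) = 102918816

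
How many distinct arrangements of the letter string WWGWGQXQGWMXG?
13! / (4! × 2! × 2! × 4! × 1!) = 2702700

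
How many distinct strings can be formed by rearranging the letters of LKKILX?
6! / (2! × 2! × 1! × 1!) = 180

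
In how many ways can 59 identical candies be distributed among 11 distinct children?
C(59+11-1, 11-1) = C(69, 10) = 340032449328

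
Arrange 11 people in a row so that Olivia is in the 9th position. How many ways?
Fix one position: (11-1)! = 3628800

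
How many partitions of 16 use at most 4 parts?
By conjugation, equals partitions of 16 into parts ≤ 4. Let r_j(i) = number of partitions of i into parts ≤ j, for i = 0..16. r_1(i) = 1 for all i; r_j(i) = r_{j-1}(i) + r_j(i-j). Rows j = 2..4: ≤2: 1 1 2 2 3 3 4 4 5 5 6 6 7 7 8 8 9; ≤3: 1 1 2 3 4 5 7 8 10 12 14 16 19 21 24 27 30; ≤4: 1 1 2 3 5 6 9 11 15 18 23 27 34 39 47 54 64. r_4(16) = 64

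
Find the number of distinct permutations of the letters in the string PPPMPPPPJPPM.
12! / (9! × 2! × 1!) = 660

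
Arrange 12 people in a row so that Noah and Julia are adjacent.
Treat as block: (12-1)! × 2! = 39916800 × 2 = 79833600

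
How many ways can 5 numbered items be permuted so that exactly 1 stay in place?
Choose the 1 fixed point C(5,1) = 5, derange the rest: !4 = Σ_{j=0}^{4} (-1)^j·4!/j! = 24 - 24 + 12 - 4 + 1 = 9. Product = 5 × 9 = 45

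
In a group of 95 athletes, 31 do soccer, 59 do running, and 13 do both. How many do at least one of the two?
|A∪B| = |A| + |B| - |A∩B| = 31 + 59 - 13 = 77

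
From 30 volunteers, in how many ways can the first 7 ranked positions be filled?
P(30,7) = 30!/(30-7)! = 10260432000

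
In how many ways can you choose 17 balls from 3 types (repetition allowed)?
C(17+3-1, 3-1) = C(19, 2) = 171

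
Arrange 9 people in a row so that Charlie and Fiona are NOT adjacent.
Total - adjacent = 9! - (9-1)!×2 = 362880 - 80640 = 282240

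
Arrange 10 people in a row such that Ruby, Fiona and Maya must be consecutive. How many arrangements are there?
Treat the 3 as one block: (10-3+1)! × 3! = 40320 × 6 = 241920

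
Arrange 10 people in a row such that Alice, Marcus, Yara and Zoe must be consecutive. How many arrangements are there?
Treat the 4 as one block: (10-4+1)! × 4! = 5040 × 24 = 120960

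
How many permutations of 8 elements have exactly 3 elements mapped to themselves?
Choose the 3 fixed points C(8,3) = 56, derange the rest: !5 = Σ_{j=0}^{5} (-1)^j·5!/j! = 120 - 120 + 60 - 20 + 5 - 1 = 44. Product = 56 × 44 = 2464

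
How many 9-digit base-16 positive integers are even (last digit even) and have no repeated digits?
Last∈{0,2,4,6,8,10,12,14}. Last=0: 259459200. Last nonzero: 7×14×P(14,7) = 1695133440. Total = 1954592640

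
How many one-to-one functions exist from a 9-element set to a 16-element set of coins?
P(16,9) = 16!/(16-9)! = 4151347200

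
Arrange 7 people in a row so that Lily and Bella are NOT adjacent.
Total - adjacent = 7! - (7-1)!×2 = 5040 - 1440 = 3600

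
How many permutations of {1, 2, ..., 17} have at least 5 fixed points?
Exactly j fixed points: C(17,j)·!(17-j); sum over j ≥ 5 (derangement numbers via !m = (m-1)·(!(m-1) + !(m-2)): !0..!12 = 1, 0, 1, 2, 9, 44, 265, 1854, 14833, 133496, 1334961, 14684570, 176214841). Σ_{j=5}^{17} C(17,j)·!(17-j) = C(17,5)·!12 + C(17,6)·!11 + C(17,7)·!10 + C(17,8)·!9 + C(17,9)·!8 + C(17,10)·!7 + C(17,11)·!6 + C(17,12)·!5 + C(17,13)·!4 + C(17,14)·!3 + C(17,15)·!2 + C(17,16)·!1 + C(17,17)·!0 = 6188·176214841 + 12376·14684570 + 19448·1334961 + 24310·133496 + 24310·14833 + 19448·1854 + 12376·265 + 6188·44 + 2380·9 + 680·2 + 136·1 + 17·0 + 1·1 = 1301761505367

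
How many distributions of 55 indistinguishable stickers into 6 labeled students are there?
C(55+6-1, 6-1) = C(60, 5) = 5461512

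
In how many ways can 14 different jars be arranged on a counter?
14! = 87178291200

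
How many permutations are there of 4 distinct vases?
4! = 24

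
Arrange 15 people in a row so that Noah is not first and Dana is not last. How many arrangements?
By inclusion-exclusion: 15! - 2×(15-1)! + (15-2)! = 1307674368000 - 174356582400 + 6227020800 = 1139544806400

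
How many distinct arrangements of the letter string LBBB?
4! / (3! × 1!) = 4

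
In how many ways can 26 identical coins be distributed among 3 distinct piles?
C(26+3-1, 3-1) = C(28, 2) = 378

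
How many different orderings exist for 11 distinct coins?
11! = 39916800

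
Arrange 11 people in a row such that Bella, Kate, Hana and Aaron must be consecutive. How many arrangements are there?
Treat the 4 as one block: (11-4+1)! × 4! = 40320 × 24 = 967680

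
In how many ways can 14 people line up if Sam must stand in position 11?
Fix one position: (14-1)! = 6227020800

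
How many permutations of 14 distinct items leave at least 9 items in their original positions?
Exactly j fixed points: C(14,j)·!(14-j); sum over j ≥ 9 (derangement numbers via !m = (m-1)·(!(m-1) + !(m-2)): !0..!5 = 1, 0, 1, 2, 9, 44). Σ_{j=9}^{14} C(14,j)·!(14-j) = C(14,9)·!5 + C(14,10)·!4 + C(14,11)·!3 + C(14,12)·!2 + C(14,13)·!1 + C(14,14)·!0 = 2002·44 + 1001·9 + 364·2 + 91·1 + 14·0 + 1·1 = 97917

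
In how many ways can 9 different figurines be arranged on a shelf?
9! = 362880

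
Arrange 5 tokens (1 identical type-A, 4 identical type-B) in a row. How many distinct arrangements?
5! / (1! × 4!) = 5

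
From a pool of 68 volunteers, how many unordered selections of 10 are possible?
C(68,10) = 68!/(10!×58!) = 290752384208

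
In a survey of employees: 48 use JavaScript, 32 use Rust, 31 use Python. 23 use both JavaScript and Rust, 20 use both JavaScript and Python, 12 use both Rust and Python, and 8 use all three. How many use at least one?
|A∪B∪C| = 48+32+31-23-20-12+8 = 64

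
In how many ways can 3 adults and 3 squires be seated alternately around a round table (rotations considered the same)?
Fix one of the adults: (3-1)! ways for the remaining adults, × 3! ways for the squires = 2 × 6 = 12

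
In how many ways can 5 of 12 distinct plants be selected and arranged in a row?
P(12,5) = 12!/(12-5)! = 95040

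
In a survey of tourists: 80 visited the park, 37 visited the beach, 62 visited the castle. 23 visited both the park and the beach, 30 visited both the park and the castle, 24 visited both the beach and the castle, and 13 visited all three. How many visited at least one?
|A∪B∪C| = 80+37+62-23-30-24+13 = 115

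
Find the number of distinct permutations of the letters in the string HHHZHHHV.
8! / (6! × 1! × 1!) = 56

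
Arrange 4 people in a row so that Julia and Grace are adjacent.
Treat as block: (4-1)! × 2! = 6 × 2 = 12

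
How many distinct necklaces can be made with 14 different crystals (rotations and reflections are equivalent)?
(14-1)!/2 = 6227020800/2 = 3113510400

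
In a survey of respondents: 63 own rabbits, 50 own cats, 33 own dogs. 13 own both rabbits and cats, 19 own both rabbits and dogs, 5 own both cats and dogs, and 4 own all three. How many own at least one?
|A∪B∪C| = 63+50+33-13-19-5+4 = 113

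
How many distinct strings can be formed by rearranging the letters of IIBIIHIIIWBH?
12! / (2! × 7! × 2! × 1!) = 23760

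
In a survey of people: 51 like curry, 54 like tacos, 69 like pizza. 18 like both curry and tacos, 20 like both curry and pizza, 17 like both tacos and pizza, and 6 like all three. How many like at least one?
|A∪B∪C| = 51+54+69-18-20-17+6 = 125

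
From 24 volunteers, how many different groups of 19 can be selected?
C(24,19) = 24!/(19!×5!) = 42504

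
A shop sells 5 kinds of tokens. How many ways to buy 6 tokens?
C(6+5-1, 5-1) = C(10, 4) = 210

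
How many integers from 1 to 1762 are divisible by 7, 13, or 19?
⌊1762/7⌋+⌊1762/13⌋+⌊1762/19⌋ - ⌊1762/91⌋-⌊1762/133⌋-⌊1762/247⌋ + ⌊1762/1729⌋ = 251+135+92 - 19-13-7 + 1 = 440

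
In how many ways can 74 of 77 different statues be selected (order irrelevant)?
C(77,74) = 77!/(74!×3!) = 73150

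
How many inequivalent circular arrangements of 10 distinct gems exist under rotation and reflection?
(10-1)!/2 = 362880/2 = 181440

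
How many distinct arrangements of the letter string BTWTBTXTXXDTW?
13! / (2! × 1! × 5! × 2! × 3!) = 2162160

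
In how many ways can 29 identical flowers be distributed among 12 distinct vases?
C(29+12-1, 12-1) = C(40, 11) = 2311801440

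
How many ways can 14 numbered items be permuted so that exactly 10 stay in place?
Choose the 10 fixed points C(14,10) = 1001, derange the rest: !4 = Σ_{j=0}^{4} (-1)^j·4!/j! = 24 - 24 + 12 - 4 + 1 = 9. Product = 1001 × 9 = 9009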